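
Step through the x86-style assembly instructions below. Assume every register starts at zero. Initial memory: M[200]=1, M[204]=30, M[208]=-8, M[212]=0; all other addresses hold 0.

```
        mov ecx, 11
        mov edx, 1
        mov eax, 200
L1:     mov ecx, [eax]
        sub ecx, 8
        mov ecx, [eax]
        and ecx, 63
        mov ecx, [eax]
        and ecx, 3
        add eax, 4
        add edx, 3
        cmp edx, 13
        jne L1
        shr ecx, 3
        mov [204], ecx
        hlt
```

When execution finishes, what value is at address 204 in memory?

0

mov ecx, 11 → ecx=11
mov edx, 1 → edx=1
mov eax, 200 → eax=200
mov ecx, [eax] → ecx=M[200]=1
sub ecx, 8 → ecx=1-8=-7
mov ecx, [eax] → ecx=M[200]=1
and ecx, 63 → ecx=1&63=1
mov ecx, [eax] → ecx=M[200]=1
and ecx, 3 → ecx=1&3=1
add eax, 4 → eax=200+4=204
add edx, 3 → edx=1+3=4
cmp edx, 13  (cmp 4,13)
jne L1: taken
mov ecx, [eax] → ecx=M[204]=30
sub ecx, 8 → ecx=30-8=22
mov ecx, [eax] → ecx=M[204]=30
and ecx, 63 → ecx=30&63=30
mov ecx, [eax] → ecx=M[204]=30
and ecx, 3 → ecx=30&3=2
add eax, 4 → eax=204+4=208
add edx, 3 → edx=4+3=7
cmp edx, 13  (cmp 7,13)
jne L1: taken
mov ecx, [eax] → ecx=M[208]=-8
sub ecx, 8 → ecx=(-8)-8=-16
mov ecx, [eax] → ecx=M[208]=-8
and ecx, 63 → ecx=(-8)&63=56
mov ecx, [eax] → ecx=M[208]=-8
and ecx, 3 → ecx=(-8)&3=0
add eax, 4 → eax=208+4=212
add edx, 3 → edx=7+3=10
cmp edx, 13  (cmp 10,13)
jne L1: taken
mov ecx, [eax] → ecx=M[212]=0
sub ecx, 8 → ecx=0-8=-8
mov ecx, [eax] → ecx=M[212]=0
and ecx, 63 → ecx=0&63=0
mov ecx, [eax] → ecx=M[212]=0
and ecx, 3 → ecx=0&3=0
add eax, 4 → eax=212+4=216
add edx, 3 → edx=10+3=13
cmp edx, 13  (cmp 13,13)
jne L1: not taken
shr ecx, 3 → ecx=0>>3=0
mov [204], ecx → M[204]=0
halt.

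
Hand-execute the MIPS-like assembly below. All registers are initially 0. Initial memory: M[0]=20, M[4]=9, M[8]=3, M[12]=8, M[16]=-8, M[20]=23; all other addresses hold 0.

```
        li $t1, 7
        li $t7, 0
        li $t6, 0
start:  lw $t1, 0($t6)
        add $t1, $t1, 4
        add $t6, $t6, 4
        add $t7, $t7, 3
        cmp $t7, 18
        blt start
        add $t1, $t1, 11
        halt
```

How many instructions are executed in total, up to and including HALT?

41

after li $t1, 7: $t1=7
after li $t7, 0: $t7=0
after li $t6, 0: $t6=0
after lw $t1, 0($t6): $t1=M[0]=20
after add $t1, $t1, 4: $t1=20+4=24
after add $t6, $t6, 4: $t6=0+4=4
after add $t7, $t7, 3: $t7=0+3=3
cmp $t7, 18  (cmp 3,18)
blt start: taken
after lw $t1, 0($t6): $t1=M[4]=9
after add $t1, $t1, 4: $t1=9+4=13
after add $t6, $t6, 4: $t6=4+4=8
after add $t7, $t7, 3: $t7=3+3=6
cmp $t7, 18  (cmp 6,18)
blt start: taken
after lw $t1, 0($t6): $t1=M[8]=3
after add $t1, $t1, 4: $t1=3+4=7
after add $t6, $t6, 4: $t6=8+4=12
after add $t7, $t7, 3: $t7=6+3=9
cmp $t7, 18  (cmp 9,18)
blt start: taken
after lw $t1, 0($t6): $t1=M[12]=8
after add $t1, $t1, 4: $t1=8+4=12
after add $t6, $t6, 4: $t6=12+4=16
after add $t7, $t7, 3: $t7=9+3=12
cmp $t7, 18  (cmp 12,18)
blt start: taken
after lw $t1, 0($t6): $t1=M[16]=-8
after add $t1, $t1, 4: $t1=(-8)+4=-4
after add $t6, $t6, 4: $t6=16+4=20
after add $t7, $t7, 3: $t7=12+3=15
cmp $t7, 18  (cmp 15,18)
blt start: taken
after lw $t1, 0($t6): $t1=M[20]=23
after add $t1, $t1, 4: $t1=23+4=27
after add $t6, $t6, 4: $t6=20+4=24
after add $t7, $t7, 3: $t7=15+3=18
cmp $t7, 18  (cmp 18,18)
blt start: not taken
after add $t1, $t1, 11: $t1=27+11=38
halt.
Total executed instructions: 41.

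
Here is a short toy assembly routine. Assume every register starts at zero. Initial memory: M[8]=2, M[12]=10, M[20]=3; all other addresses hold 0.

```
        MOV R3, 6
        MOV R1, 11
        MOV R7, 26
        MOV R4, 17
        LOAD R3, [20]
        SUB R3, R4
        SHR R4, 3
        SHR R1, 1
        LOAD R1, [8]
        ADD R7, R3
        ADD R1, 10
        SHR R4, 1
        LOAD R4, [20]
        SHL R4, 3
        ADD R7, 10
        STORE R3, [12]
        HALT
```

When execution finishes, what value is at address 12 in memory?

-14

MOV R3, 6 → R3=6
MOV R1, 11 → R1=11
MOV R7, 26 → R7=26
MOV R4, 17 → R4=17
LOAD R3, [20] → R3=M[20]=3
SUB R3, R4 → R3=3-17=-14
SHR R4, 3 → R4=17>>3=2
SHR R1, 1 → R1=11>>1=5
LOAD R1, [8] → R1=M[8]=2
ADD R7, R3 → R7=26+(-14)=12
ADD R1, 10 → R1=2+10=12
SHR R4, 1 → R4=2>>1=1
LOAD R4, [20] → R4=M[20]=3
SHL R4, 3 → R4=3<<3=24
ADD R7, 10 → R7=12+10=22
STORE R3, [12] → M[12]=-14
halt.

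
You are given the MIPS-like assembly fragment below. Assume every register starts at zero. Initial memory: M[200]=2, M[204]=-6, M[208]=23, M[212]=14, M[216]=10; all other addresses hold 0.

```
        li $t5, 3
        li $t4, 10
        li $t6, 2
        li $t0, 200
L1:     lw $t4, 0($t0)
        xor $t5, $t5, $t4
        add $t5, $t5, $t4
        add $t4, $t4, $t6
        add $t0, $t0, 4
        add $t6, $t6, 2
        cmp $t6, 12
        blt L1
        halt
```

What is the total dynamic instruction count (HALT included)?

li $t5, 3 → $t5=3
li $t4, 10 → $t4=10
li $t6, 2 → $t6=2
li $t0, 200 → $t0=200
lw $t4, 0($t0) → $t4=M[200]=2
xor $t5, $t5, $t4 → $t5=3^2=1
add $t5, $t5, $t4 → $t5=1+2=3
add $t4, $t4, $t6 → $t4=2+2=4
add $t0, $t0, 4 → $t0=200+4=204
add $t6, $t6, 2 → $t6=2+2=4
cmp $t6, 12  (cmp 4,12)
blt L1: taken
lw $t4, 0($t0) → $t4=M[204]=-6
xor $t5, $t5, $t4 → $t5=3^(-6)=-7
add $t5, $t5, $t4 → $t5=(-7)+(-6)=-13
add $t4, $t4, $t6 → $t4=(-6)+4=-2
add $t0, $t0, 4 → $t0=204+4=208
add $t6, $t6, 2 → $t6=4+2=6
cmp $t6, 12  (cmp 6,12)
blt L1: taken
lw $t4, 0($t0) → $t4=M[208]=23
xor $t5, $t5, $t4 → $t5=(-13)^23=-28
add $t5, $t5, $t4 → $t5=(-28)+23=-5
add $t4, $t4, $t6 → $t4=23+6=29
add $t0, $t0, 4 → $t0=208+4=212
add $t6, $t6, 2 → $t6=6+2=8
cmp $t6, 12  (cmp 8,12)
blt L1: taken
lw $t4, 0($t0) → $t4=M[212]=14
xor $t5, $t5, $t4 → $t5=(-5)^14=-11
add $t5, $t5, $t4 → $t5=(-11)+14=3
add $t4, $t4, $t6 → $t4=14+8=22
add $t0, $t0, 4 → $t0=212+4=216
add $t6, $t6, 2 → $t6=8+2=10
cmp $t6, 12  (cmp 10,12)
blt L1: taken
lw $t4, 0($t0) → $t4=M[216]=10
xor $t5, $t5, $t4 → $t5=3^10=9
add $t5, $t5, $t4 → $t5=9+10=19
add $t4, $t4, $t6 → $t4=10+10=20
add $t0, $t0, 4 → $t0=216+4=220
add $t6, $t6, 2 → $t6=10+2=12
cmp $t6, 12  (cmp 12,12)
blt L1: not taken
halt.
Total executed instructions: 45.

45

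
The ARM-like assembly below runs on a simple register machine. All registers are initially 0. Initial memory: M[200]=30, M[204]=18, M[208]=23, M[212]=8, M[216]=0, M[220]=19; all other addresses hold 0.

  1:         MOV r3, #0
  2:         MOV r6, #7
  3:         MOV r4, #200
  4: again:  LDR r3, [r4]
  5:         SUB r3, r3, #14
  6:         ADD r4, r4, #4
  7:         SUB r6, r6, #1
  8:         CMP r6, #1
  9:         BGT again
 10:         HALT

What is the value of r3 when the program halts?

5

MOV r3, #0 → r3=0
MOV r6, #7 → r6=7
MOV r4, #200 → r4=200
LDR r3, [r4] → r3=M[200]=30
SUB r3, r3, #14 → r3=30-14=16
ADD r4, r4, #4 → r4=200+4=204
SUB r6, r6, #1 → r6=7-1=6
CMP r6, #1  (cmp 6,1)
BGT again: taken
LDR r3, [r4] → r3=M[204]=18
SUB r3, r3, #14 → r3=18-14=4
ADD r4, r4, #4 → r4=204+4=208
SUB r6, r6, #1 → r6=6-1=5
CMP r6, #1  (cmp 5,1)
BGT again: taken
LDR r3, [r4] → r3=M[208]=23
SUB r3, r3, #14 → r3=23-14=9
ADD r4, r4, #4 → r4=208+4=212
SUB r6, r6, #1 → r6=5-1=4
CMP r6, #1  (cmp 4,1)
BGT again: taken
LDR r3, [r4] → r3=M[212]=8
SUB r3, r3, #14 → r3=8-14=-6
ADD r4, r4, #4 → r4=212+4=216
SUB r6, r6, #1 → r6=4-1=3
CMP r6, #1  (cmp 3,1)
BGT again: taken
LDR r3, [r4] → r3=M[216]=0
SUB r3, r3, #14 → r3=0-14=-14
ADD r4, r4, #4 → r4=216+4=220
SUB r6, r6, #1 → r6=3-1=2
CMP r6, #1  (cmp 2,1)
BGT again: taken
LDR r3, [r4] → r3=M[220]=19
SUB r3, r3, #14 → r3=19-14=5
ADD r4, r4, #4 → r4=220+4=224
SUB r6, r6, #1 → r6=2-1=1
CMP r6, #1  (cmp 1,1)
BGT again: not taken
halt.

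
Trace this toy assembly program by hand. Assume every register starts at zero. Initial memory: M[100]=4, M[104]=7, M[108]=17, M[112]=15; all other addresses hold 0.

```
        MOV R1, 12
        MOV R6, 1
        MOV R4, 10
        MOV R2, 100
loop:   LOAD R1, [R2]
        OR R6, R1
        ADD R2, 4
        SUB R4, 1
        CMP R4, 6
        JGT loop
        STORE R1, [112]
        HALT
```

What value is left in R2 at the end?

R1=12
R6=1
R4=10
R2=100
R1=M[100]=4
R6=1|4=5
R2=100+4=104
R4=10-1=9
CMP R4, 6  (cmp 9,6)
JGT loop: taken
R1=M[104]=7
R6=5|7=7
R2=104+4=108
R4=9-1=8
CMP R4, 6  (cmp 8,6)
JGT loop: taken
R1=M[108]=17
R6=7|17=23
R2=108+4=112
R4=8-1=7
CMP R4, 6  (cmp 7,6)
JGT loop: taken
R1=M[112]=15
R6=23|15=31
R2=112+4=116
R4=7-1=6
CMP R4, 6  (cmp 6,6)
JGT loop: not taken
STORE R1, [112] → M[112]=15
halt.

116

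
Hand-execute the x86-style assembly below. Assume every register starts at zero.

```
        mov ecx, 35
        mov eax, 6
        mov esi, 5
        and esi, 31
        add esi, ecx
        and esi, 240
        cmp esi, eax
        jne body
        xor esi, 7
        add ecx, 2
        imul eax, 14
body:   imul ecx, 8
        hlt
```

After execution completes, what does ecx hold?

280

mov ecx, 35 → ecx=35
mov eax, 6 → eax=6
mov esi, 5 → esi=5
and esi, 31 → esi=5&31=5
add esi, ecx → esi=5+35=40
and esi, 240 → esi=40&240=32
cmp esi, eax  (cmp 32,6)
jne body: taken
imul ecx, 8 → ecx=35*8=280
halt.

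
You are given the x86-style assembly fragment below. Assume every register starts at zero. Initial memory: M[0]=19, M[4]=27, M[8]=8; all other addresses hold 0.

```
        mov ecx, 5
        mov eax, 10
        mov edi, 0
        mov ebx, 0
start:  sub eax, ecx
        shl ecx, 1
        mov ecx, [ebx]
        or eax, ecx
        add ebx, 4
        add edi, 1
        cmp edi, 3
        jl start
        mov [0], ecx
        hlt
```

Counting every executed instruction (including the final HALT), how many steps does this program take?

ecx=5
eax=10
edi=0
ebx=0
eax=10-5=5
ecx=5<<1=10
ecx=M[0]=19
eax=5|19=23
ebx=0+4=4
edi=0+1=1
cmp edi, 3  (cmp 1,3)
jl start: taken
eax=23-19=4
ecx=19<<1=38
ecx=M[4]=27
eax=4|27=31
ebx=4+4=8
edi=1+1=2
cmp edi, 3  (cmp 2,3)
jl start: taken
eax=31-27=4
ecx=27<<1=54
ecx=M[8]=8
eax=4|8=12
ebx=8+4=12
edi=2+1=3
cmp edi, 3  (cmp 3,3)
jl start: not taken
mov [0], ecx → M[0]=8
halt.
Total executed instructions: 30.

30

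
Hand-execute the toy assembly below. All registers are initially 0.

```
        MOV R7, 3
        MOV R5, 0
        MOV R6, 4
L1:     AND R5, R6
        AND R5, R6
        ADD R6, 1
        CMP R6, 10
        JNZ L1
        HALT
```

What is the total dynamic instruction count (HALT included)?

34

R7=3
R5=0
R6=4
R5=0&4=0
R5=0&4=0
R6=4+1=5
CMP R6, 10  (cmp 5,10)
JNZ L1: taken
R5=0&5=0
R5=0&5=0
R6=5+1=6
CMP R6, 10  (cmp 6,10)
JNZ L1: taken
R5=0&6=0
R5=0&6=0
R6=6+1=7
CMP R6, 10  (cmp 7,10)
JNZ L1: taken
R5=0&7=0
R5=0&7=0
R6=7+1=8
CMP R6, 10  (cmp 8,10)
JNZ L1: taken
R5=0&8=0
R5=0&8=0
R6=8+1=9
CMP R6, 10  (cmp 9,10)
JNZ L1: taken
R5=0&9=0
R5=0&9=0
R6=9+1=10
CMP R6, 10  (cmp 10,10)
JNZ L1: not taken
halt.
Total executed instructions: 34.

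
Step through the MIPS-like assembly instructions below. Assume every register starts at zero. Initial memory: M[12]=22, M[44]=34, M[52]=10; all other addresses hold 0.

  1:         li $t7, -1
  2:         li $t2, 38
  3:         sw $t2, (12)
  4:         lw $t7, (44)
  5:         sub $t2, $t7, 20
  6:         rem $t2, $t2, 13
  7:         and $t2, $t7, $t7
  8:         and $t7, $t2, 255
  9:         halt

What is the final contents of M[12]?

38

$t7=-1
$t2=38
sw $t2, (12) → M[12]=38
$t7=M[44]=34
$t2=34-20=14
$t2=14%13=1
$t2=34&34=34
$t7=34&255=34
halt.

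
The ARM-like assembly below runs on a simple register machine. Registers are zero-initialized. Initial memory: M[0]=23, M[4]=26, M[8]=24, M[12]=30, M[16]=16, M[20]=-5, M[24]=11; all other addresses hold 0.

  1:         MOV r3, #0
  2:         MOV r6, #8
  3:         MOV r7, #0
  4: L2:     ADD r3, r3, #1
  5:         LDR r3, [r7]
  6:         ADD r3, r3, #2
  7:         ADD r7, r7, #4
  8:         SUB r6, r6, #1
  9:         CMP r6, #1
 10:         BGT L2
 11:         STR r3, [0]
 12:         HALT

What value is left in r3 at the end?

MOV r3, #0 → r3=0
MOV r6, #8 → r6=8
MOV r7, #0 → r7=0
ADD r3, r3, #1 → r3=0+1=1
LDR r3, [r7] → r3=M[0]=23
ADD r3, r3, #2 → r3=23+2=25
ADD r7, r7, #4 → r7=0+4=4
SUB r6, r6, #1 → r6=8-1=7
CMP r6, #1  (cmp 7,1)
BGT L2: taken
ADD r3, r3, #1 → r3=25+1=26
LDR r3, [r7] → r3=M[4]=26
ADD r3, r3, #2 → r3=26+2=28
ADD r7, r7, #4 → r7=4+4=8
SUB r6, r6, #1 → r6=7-1=6
CMP r6, #1  (cmp 6,1)
BGT L2: taken
ADD r3, r3, #1 → r3=28+1=29
LDR r3, [r7] → r3=M[8]=24
ADD r3, r3, #2 → r3=24+2=26
ADD r7, r7, #4 → r7=8+4=12
SUB r6, r6, #1 → r6=6-1=5
CMP r6, #1  (cmp 5,1)
BGT L2: taken
ADD r3, r3, #1 → r3=26+1=27
LDR r3, [r7] → r3=M[12]=30
ADD r3, r3, #2 → r3=30+2=32
ADD r7, r7, #4 → r7=12+4=16
SUB r6, r6, #1 → r6=5-1=4
CMP r6, #1  (cmp 4,1)
BGT L2: taken
ADD r3, r3, #1 → r3=32+1=33
LDR r3, [r7] → r3=M[16]=16
ADD r3, r3, #2 → r3=16+2=18
ADD r7, r7, #4 → r7=16+4=20
SUB r6, r6, #1 → r6=4-1=3
CMP r6, #1  (cmp 3,1)
BGT L2: taken
ADD r3, r3, #1 → r3=18+1=19
LDR r3, [r7] → r3=M[20]=-5
ADD r3, r3, #2 → r3=(-5)+2=-3
ADD r7, r7, #4 → r7=20+4=24
SUB r6, r6, #1 → r6=3-1=2
CMP r6, #1  (cmp 2,1)
BGT L2: taken
ADD r3, r3, #1 → r3=(-3)+1=-2
LDR r3, [r7] → r3=M[24]=11
ADD r3, r3, #2 → r3=11+2=13
ADD r7, r7, #4 → r7=24+4=28
SUB r6, r6, #1 → r6=2-1=1
CMP r6, #1  (cmp 1,1)
BGT L2: not taken
STR r3, [0] → M[0]=13
halt.

13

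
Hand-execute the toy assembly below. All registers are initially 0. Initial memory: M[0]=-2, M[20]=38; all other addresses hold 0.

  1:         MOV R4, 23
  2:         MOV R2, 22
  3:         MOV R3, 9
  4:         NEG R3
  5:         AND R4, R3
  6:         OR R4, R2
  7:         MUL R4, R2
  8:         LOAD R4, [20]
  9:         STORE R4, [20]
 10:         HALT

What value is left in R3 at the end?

-9

after MOV R4, 23: R4=23
after MOV R2, 22: R2=22
after MOV R3, 9: R3=9
after NEG R3: R3=-(9)=-9
after AND R4, R3: R4=23&(-9)=23
after OR R4, R2: R4=23|22=23
after MUL R4, R2: R4=23*22=506
after LOAD R4, [20]: R4=M[20]=38
STORE R4, [20] → M[20]=38
halt.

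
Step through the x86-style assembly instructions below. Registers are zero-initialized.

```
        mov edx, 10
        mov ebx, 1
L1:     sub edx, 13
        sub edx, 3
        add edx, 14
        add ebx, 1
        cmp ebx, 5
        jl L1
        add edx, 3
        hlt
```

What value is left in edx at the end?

mov edx, 10 → edx=10
mov ebx, 1 → ebx=1
sub edx, 13 → edx=10-13=-3
sub edx, 3 → edx=(-3)-3=-6
add edx, 14 → edx=(-6)+14=8
add ebx, 1 → ebx=1+1=2
cmp ebx, 5  (cmp 2,5)
jl L1: taken
sub edx, 13 → edx=8-13=-5
sub edx, 3 → edx=(-5)-3=-8
add edx, 14 → edx=(-8)+14=6
add ebx, 1 → ebx=2+1=3
cmp ebx, 5  (cmp 3,5)
jl L1: taken
sub edx, 13 → edx=6-13=-7
sub edx, 3 → edx=(-7)-3=-10
add edx, 14 → edx=(-10)+14=4
add ebx, 1 → ebx=3+1=4
cmp ebx, 5  (cmp 4,5)
jl L1: taken
sub edx, 13 → edx=4-13=-9
sub edx, 3 → edx=(-9)-3=-12
add edx, 14 → edx=(-12)+14=2
add ebx, 1 → ebx=4+1=5
cmp ebx, 5  (cmp 5,5)
jl L1: not taken
add edx, 3 → edx=2+3=5
halt.

5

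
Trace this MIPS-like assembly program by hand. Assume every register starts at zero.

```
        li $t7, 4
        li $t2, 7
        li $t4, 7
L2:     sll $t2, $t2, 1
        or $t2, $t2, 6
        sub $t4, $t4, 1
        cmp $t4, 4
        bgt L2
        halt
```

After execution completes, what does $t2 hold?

62

after li $t7, 4: $t7=4
after li $t2, 7: $t2=7
after li $t4, 7: $t4=7
after sll $t2, $t2, 1: $t2=7<<1=14
after or $t2, $t2, 6: $t2=14|6=14
after sub $t4, $t4, 1: $t4=7-1=6
cmp $t4, 4  (cmp 6,4)
bgt L2: taken
after sll $t2, $t2, 1: $t2=14<<1=28
after or $t2, $t2, 6: $t2=28|6=30
after sub $t4, $t4, 1: $t4=6-1=5
cmp $t4, 4  (cmp 5,4)
bgt L2: taken
after sll $t2, $t2, 1: $t2=30<<1=60
after or $t2, $t2, 6: $t2=60|6=62
after sub $t4, $t4, 1: $t4=5-1=4
cmp $t4, 4  (cmp 4,4)
bgt L2: not taken
halt.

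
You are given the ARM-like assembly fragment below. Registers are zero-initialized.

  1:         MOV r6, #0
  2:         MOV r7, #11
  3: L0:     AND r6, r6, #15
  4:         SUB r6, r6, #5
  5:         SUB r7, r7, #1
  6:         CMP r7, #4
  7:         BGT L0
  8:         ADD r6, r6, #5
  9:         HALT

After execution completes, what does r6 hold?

2

MOV r6, #0 → r6=0
MOV r7, #11 → r7=11
AND r6, r6, #15 → r6=0&15=0
SUB r6, r6, #5 → r6=0-5=-5
SUB r7, r7, #1 → r7=11-1=10
CMP r7, #4  (cmp 10,4)
BGT L0: taken
AND r6, r6, #15 → r6=(-5)&15=11
SUB r6, r6, #5 → r6=11-5=6
SUB r7, r7, #1 → r7=10-1=9
CMP r7, #4  (cmp 9,4)
BGT L0: taken
AND r6, r6, #15 → r6=6&15=6
SUB r6, r6, #5 → r6=6-5=1
SUB r7, r7, #1 → r7=9-1=8
CMP r7, #4  (cmp 8,4)
BGT L0: taken
AND r6, r6, #15 → r6=1&15=1
SUB r6, r6, #5 → r6=1-5=-4
SUB r7, r7, #1 → r7=8-1=7
CMP r7, #4  (cmp 7,4)
BGT L0: taken
AND r6, r6, #15 → r6=(-4)&15=12
SUB r6, r6, #5 → r6=12-5=7
SUB r7, r7, #1 → r7=7-1=6
CMP r7, #4  (cmp 6,4)
BGT L0: taken
AND r6, r6, #15 → r6=7&15=7
SUB r6, r6, #5 → r6=7-5=2
SUB r7, r7, #1 → r7=6-1=5
CMP r7, #4  (cmp 5,4)
BGT L0: taken
AND r6, r6, #15 → r6=2&15=2
SUB r6, r6, #5 → r6=2-5=-3
SUB r7, r7, #1 → r7=5-1=4
CMP r7, #4  (cmp 4,4)
BGT L0: not taken
ADD r6, r6, #5 → r6=(-3)+5=2
halt.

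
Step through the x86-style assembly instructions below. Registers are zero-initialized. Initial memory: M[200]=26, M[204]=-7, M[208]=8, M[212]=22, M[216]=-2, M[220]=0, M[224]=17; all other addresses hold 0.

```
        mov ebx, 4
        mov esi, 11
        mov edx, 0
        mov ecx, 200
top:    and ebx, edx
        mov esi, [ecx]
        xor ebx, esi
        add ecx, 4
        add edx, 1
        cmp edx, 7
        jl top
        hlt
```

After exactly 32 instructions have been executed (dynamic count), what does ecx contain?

ebx=4
esi=11
edx=0
ecx=200
ebx=4&0=0
esi=M[200]=26
ebx=0^26=26
ecx=200+4=204
edx=0+1=1
cmp edx, 7  (cmp 1,7)
jl top: taken
ebx=26&1=0
esi=M[204]=-7
ebx=0^(-7)=-7
ecx=204+4=208
edx=1+1=2
cmp edx, 7  (cmp 2,7)
jl top: taken
ebx=(-7)&2=0
esi=M[208]=8
ebx=0^8=8
ecx=208+4=212
edx=2+1=3
cmp edx, 7  (cmp 3,7)
jl top: taken
ebx=8&3=0
esi=M[212]=22
ebx=0^22=22
ecx=212+4=216
edx=3+1=4
cmp edx, 7  (cmp 4,7)
jl top: taken
After step 32: ecx = 216.

216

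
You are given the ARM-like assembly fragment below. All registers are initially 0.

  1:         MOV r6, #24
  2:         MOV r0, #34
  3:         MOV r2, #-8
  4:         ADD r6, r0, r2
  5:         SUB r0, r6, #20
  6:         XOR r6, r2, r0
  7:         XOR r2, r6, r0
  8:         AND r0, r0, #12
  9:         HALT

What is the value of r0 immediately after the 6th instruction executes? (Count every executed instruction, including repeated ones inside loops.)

6

after MOV r6, #24: r6=24
after MOV r0, #34: r0=34
after MOV r2, #-8: r2=-8
after ADD r6, r0, r2: r6=34+(-8)=26
after SUB r0, r6, #20: r0=26-20=6
after XOR r6, r2, r0: r6=(-8)^6=-2
After step 6: r0 = 6.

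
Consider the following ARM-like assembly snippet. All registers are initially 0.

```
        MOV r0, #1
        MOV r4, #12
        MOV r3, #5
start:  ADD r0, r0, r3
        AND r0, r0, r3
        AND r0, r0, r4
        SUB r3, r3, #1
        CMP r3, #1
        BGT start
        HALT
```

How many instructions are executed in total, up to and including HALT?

after MOV r0, #1: r0=1
after MOV r4, #12: r4=12
after MOV r3, #5: r3=5
after ADD r0, r0, r3: r0=1+5=6
after AND r0, r0, r3: r0=6&5=4
after AND r0, r0, r4: r0=4&12=4
after SUB r3, r3, #1: r3=5-1=4
CMP r3, #1  (cmp 4,1)
BGT start: taken
after ADD r0, r0, r3: r0=4+4=8
after AND r0, r0, r3: r0=8&4=0
after AND r0, r0, r4: r0=0&12=0
after SUB r3, r3, #1: r3=4-1=3
CMP r3, #1  (cmp 3,1)
BGT start: taken
after ADD r0, r0, r3: r0=0+3=3
after AND r0, r0, r3: r0=3&3=3
after AND r0, r0, r4: r0=3&12=0
after SUB r3, r3, #1: r3=3-1=2
CMP r3, #1  (cmp 2,1)
BGT start: taken
after ADD r0, r0, r3: r0=0+2=2
after AND r0, r0, r3: r0=2&2=2
after AND r0, r0, r4: r0=2&12=0
after SUB r3, r3, #1: r3=2-1=1
CMP r3, #1  (cmp 1,1)
BGT start: not taken
halt.
Total executed instructions: 28.

28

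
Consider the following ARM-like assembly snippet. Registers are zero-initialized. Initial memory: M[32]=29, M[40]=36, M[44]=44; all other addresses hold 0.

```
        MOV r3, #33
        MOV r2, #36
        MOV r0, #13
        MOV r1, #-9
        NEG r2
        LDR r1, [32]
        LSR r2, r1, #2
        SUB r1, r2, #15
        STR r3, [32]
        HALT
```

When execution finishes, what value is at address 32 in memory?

33

MOV r3, #33 → r3=33
MOV r2, #36 → r2=36
MOV r0, #13 → r0=13
MOV r1, #-9 → r1=-9
NEG r2 → r2=-(36)=-36
LDR r1, [32] → r1=M[32]=29
LSR r2, r1, #2 → r2=29>>2=7
SUB r1, r2, #15 → r1=7-15=-8
STR r3, [32] → M[32]=33
halt.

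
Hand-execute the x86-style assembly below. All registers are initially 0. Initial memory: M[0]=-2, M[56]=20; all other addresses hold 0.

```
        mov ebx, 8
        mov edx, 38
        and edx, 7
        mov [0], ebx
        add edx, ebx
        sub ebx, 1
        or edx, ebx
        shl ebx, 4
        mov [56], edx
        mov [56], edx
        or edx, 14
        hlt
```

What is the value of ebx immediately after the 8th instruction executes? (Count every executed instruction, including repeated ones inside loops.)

mov ebx, 8 → ebx=8
mov edx, 38 → edx=38
and edx, 7 → edx=38&7=6
mov [0], ebx → M[0]=8
add edx, ebx → edx=6+8=14
sub ebx, 1 → ebx=8-1=7
or edx, ebx → edx=14|7=15
shl ebx, 4 → ebx=7<<4=112
After step 8: ebx = 112.

112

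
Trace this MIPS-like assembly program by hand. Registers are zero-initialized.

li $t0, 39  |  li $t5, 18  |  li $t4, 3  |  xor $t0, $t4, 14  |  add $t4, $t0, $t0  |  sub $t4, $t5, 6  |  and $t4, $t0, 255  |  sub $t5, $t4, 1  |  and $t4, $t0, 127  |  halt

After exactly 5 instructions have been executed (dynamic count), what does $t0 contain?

li $t0, 39 → $t0=39
li $t5, 18 → $t5=18
li $t4, 3 → $t4=3
xor $t0, $t4, 14 → $t0=3^14=13
add $t4, $t0, $t0 → $t4=13+13=26
After step 5: $t0 = 13.

13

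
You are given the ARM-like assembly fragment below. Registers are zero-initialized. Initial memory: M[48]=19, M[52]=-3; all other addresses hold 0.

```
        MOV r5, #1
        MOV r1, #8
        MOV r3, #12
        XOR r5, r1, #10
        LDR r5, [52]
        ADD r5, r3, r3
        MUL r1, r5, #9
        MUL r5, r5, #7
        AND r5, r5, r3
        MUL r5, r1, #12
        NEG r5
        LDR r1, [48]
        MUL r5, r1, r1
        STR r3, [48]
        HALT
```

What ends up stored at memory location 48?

after MOV r5, #1: r5=1
after MOV r1, #8: r1=8
after MOV r3, #12: r3=12
after XOR r5, r1, #10: r5=8^10=2
after LDR r5, [52]: r5=M[52]=-3
after ADD r5, r3, r3: r5=12+12=24
after MUL r1, r5, #9: r1=24*9=216
after MUL r5, r5, #7: r5=24*7=168
after AND r5, r5, r3: r5=168&12=8
after MUL r5, r1, #12: r5=216*12=2592
after NEG r5: r5=-(2592)=-2592
after LDR r1, [48]: r1=M[48]=19
after MUL r5, r1, r1: r5=19*19=361
STR r3, [48] → M[48]=12
halt.

12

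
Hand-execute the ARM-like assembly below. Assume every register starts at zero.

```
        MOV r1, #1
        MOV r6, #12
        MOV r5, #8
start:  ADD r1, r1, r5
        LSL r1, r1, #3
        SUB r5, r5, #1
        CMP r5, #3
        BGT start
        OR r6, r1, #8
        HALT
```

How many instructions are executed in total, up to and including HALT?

after MOV r1, #1: r1=1
after MOV r6, #12: r6=12
after MOV r5, #8: r5=8
after ADD r1, r1, r5: r1=1+8=9
after LSL r1, r1, #3: r1=9<<3=72
after SUB r5, r5, #1: r5=8-1=7
CMP r5, #3  (cmp 7,3)
BGT start: taken
after ADD r1, r1, r5: r1=72+7=79
after LSL r1, r1, #3: r1=79<<3=632
after SUB r5, r5, #1: r5=7-1=6
CMP r5, #3  (cmp 6,3)
BGT start: taken
after ADD r1, r1, r5: r1=632+6=638
after LSL r1, r1, #3: r1=638<<3=5104
after SUB r5, r5, #1: r5=6-1=5
CMP r5, #3  (cmp 5,3)
BGT start: taken
after ADD r1, r1, r5: r1=5104+5=5109
after LSL r1, r1, #3: r1=5109<<3=40872
after SUB r5, r5, #1: r5=5-1=4
CMP r5, #3  (cmp 4,3)
BGT start: taken
after ADD r1, r1, r5: r1=40872+4=40876
after LSL r1, r1, #3: r1=40876<<3=327008
after SUB r5, r5, #1: r5=4-1=3
CMP r5, #3  (cmp 3,3)
BGT start: not taken
after OR r6, r1, #8: r6=327008|8=327016
halt.
Total executed instructions: 30.

30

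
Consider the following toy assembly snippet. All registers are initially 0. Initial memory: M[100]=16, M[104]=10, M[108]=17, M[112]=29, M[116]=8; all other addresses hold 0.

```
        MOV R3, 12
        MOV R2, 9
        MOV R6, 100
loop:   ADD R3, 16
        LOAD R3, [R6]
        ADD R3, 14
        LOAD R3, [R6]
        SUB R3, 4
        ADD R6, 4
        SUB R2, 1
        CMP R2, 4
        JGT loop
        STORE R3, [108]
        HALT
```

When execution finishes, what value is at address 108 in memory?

after MOV R3, 12: R3=12
after MOV R2, 9: R2=9
after MOV R6, 100: R6=100
after ADD R3, 16: R3=12+16=28
after LOAD R3, [R6]: R3=M[100]=16
after ADD R3, 14: R3=16+14=30
after LOAD R3, [R6]: R3=M[100]=16
after SUB R3, 4: R3=16-4=12
after ADD R6, 4: R6=100+4=104
after SUB R2, 1: R2=9-1=8
CMP R2, 4  (cmp 8,4)
JGT loop: taken
after ADD R3, 16: R3=12+16=28
after LOAD R3, [R6]: R3=M[104]=10
after ADD R3, 14: R3=10+14=24
after LOAD R3, [R6]: R3=M[104]=10
after SUB R3, 4: R3=10-4=6
after ADD R6, 4: R6=104+4=108
after SUB R2, 1: R2=8-1=7
CMP R2, 4  (cmp 7,4)
JGT loop: taken
after ADD R3, 16: R3=6+16=22
after LOAD R3, [R6]: R3=M[108]=17
after ADD R3, 14: R3=17+14=31
after LOAD R3, [R6]: R3=M[108]=17
after SUB R3, 4: R3=17-4=13
after ADD R6, 4: R6=108+4=112
after SUB R2, 1: R2=7-1=6
CMP R2, 4  (cmp 6,4)
JGT loop: taken
after ADD R3, 16: R3=13+16=29
after LOAD R3, [R6]: R3=M[112]=29
after ADD R3, 14: R3=29+14=43
after LOAD R3, [R6]: R3=M[112]=29
after SUB R3, 4: R3=29-4=25
after ADD R6, 4: R6=112+4=116
after SUB R2, 1: R2=6-1=5
CMP R2, 4  (cmp 5,4)
JGT loop: taken
after ADD R3, 16: R3=25+16=41
after LOAD R3, [R6]: R3=M[116]=8
after ADD R3, 14: R3=8+14=22
after LOAD R3, [R6]: R3=M[116]=8
after SUB R3, 4: R3=8-4=4
after ADD R6, 4: R6=116+4=120
after SUB R2, 1: R2=5-1=4
CMP R2, 4  (cmp 4,4)
JGT loop: not taken
STORE R3, [108] → M[108]=4
halt.

4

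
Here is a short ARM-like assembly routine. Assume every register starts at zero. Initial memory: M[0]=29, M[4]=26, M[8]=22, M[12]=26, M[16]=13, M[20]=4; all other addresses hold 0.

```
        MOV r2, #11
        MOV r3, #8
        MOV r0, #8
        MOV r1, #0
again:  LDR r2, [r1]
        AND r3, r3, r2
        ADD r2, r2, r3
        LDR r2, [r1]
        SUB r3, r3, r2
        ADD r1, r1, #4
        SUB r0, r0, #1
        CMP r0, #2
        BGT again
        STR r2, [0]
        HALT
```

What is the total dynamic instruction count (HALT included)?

60

r2=11
r3=8
r0=8
r1=0
r2=M[0]=29
r3=8&29=8
r2=29+8=37
r2=M[0]=29
r3=8-29=-21
r1=0+4=4
r0=8-1=7
CMP r0, #2  (cmp 7,2)
BGT again: taken
r2=M[4]=26
r3=(-21)&26=10
r2=26+10=36
r2=M[4]=26
r3=10-26=-16
r1=4+4=8
r0=7-1=6
CMP r0, #2  (cmp 6,2)
BGT again: taken
r2=M[8]=22
r3=(-16)&22=16
r2=22+16=38
r2=M[8]=22
r3=16-22=-6
r1=8+4=12
r0=6-1=5
CMP r0, #2  (cmp 5,2)
BGT again: taken
r2=M[12]=26
r3=(-6)&26=26
r2=26+26=52
r2=M[12]=26
r3=26-26=0
r1=12+4=16
r0=5-1=4
CMP r0, #2  (cmp 4,2)
BGT again: taken
r2=M[16]=13
r3=0&13=0
r2=13+0=13
r2=M[16]=13
r3=0-13=-13
r1=16+4=20
r0=4-1=3
CMP r0, #2  (cmp 3,2)
BGT again: taken
r2=M[20]=4
r3=(-13)&4=0
r2=4+0=4
r2=M[20]=4
r3=0-4=-4
r1=20+4=24
r0=3-1=2
CMP r0, #2  (cmp 2,2)
BGT again: not taken
STR r2, [0] → M[0]=4
halt.
Total executed instructions: 60.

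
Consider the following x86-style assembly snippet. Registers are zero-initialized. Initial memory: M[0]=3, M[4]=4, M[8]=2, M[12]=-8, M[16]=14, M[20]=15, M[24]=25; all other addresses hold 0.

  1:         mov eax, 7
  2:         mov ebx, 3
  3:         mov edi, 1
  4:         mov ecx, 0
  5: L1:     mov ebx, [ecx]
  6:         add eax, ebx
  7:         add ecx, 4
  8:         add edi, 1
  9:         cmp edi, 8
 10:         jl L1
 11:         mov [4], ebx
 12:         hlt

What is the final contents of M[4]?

25

after mov eax, 7: eax=7
after mov ebx, 3: ebx=3
after mov edi, 1: edi=1
after mov ecx, 0: ecx=0
after mov ebx, [ecx]: ebx=M[0]=3
after add eax, ebx: eax=7+3=10
after add ecx, 4: ecx=0+4=4
after add edi, 1: edi=1+1=2
cmp edi, 8  (cmp 2,8)
jl L1: taken
after mov ebx, [ecx]: ebx=M[4]=4
after add eax, ebx: eax=10+4=14
after add ecx, 4: ecx=4+4=8
after add edi, 1: edi=2+1=3
cmp edi, 8  (cmp 3,8)
jl L1: taken
after mov ebx, [ecx]: ebx=M[8]=2
after add eax, ebx: eax=14+2=16
after add ecx, 4: ecx=8+4=12
after add edi, 1: edi=3+1=4
cmp edi, 8  (cmp 4,8)
jl L1: taken
after mov ebx, [ecx]: ebx=M[12]=-8
after add eax, ebx: eax=16+(-8)=8
after add ecx, 4: ecx=12+4=16
after add edi, 1: edi=4+1=5
cmp edi, 8  (cmp 5,8)
jl L1: taken
after mov ebx, [ecx]: ebx=M[16]=14
after add eax, ebx: eax=8+14=22
after add ecx, 4: ecx=16+4=20
after add edi, 1: edi=5+1=6
cmp edi, 8  (cmp 6,8)
jl L1: taken
after mov ebx, [ecx]: ebx=M[20]=15
after add eax, ebx: eax=22+15=37
after add ecx, 4: ecx=20+4=24
after add edi, 1: edi=6+1=7
cmp edi, 8  (cmp 7,8)
jl L1: taken
after mov ebx, [ecx]: ebx=M[24]=25
after add eax, ebx: eax=37+25=62
after add ecx, 4: ecx=24+4=28
after add edi, 1: edi=7+1=8
cmp edi, 8  (cmp 8,8)
jl L1: not taken
mov [4], ebx → M[4]=25
halt.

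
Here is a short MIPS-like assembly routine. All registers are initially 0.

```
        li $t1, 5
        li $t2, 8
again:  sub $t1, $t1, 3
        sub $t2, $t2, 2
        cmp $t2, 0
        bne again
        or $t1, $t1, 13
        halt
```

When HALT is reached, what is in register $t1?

$t1=5
$t2=8
$t1=5-3=2
$t2=8-2=6
cmp $t2, 0  (cmp 6,0)
bne again: taken
$t1=2-3=-1
$t2=6-2=4
cmp $t2, 0  (cmp 4,0)
bne again: taken
$t1=(-1)-3=-4
$t2=4-2=2
cmp $t2, 0  (cmp 2,0)
bne again: taken
$t1=(-4)-3=-7
$t2=2-2=0
cmp $t2, 0  (cmp 0,0)
bne again: not taken
$t1=(-7)|13=-3
halt.

-3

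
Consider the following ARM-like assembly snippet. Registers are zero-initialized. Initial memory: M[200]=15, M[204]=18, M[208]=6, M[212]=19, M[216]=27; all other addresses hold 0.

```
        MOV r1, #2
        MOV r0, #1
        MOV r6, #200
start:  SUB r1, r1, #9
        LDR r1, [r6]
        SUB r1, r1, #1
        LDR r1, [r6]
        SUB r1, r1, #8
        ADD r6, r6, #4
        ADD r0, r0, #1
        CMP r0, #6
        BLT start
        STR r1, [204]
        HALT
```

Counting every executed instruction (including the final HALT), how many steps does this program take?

r1=2
r0=1
r6=200
r1=2-9=-7
r1=M[200]=15
r1=15-1=14
r1=M[200]=15
r1=15-8=7
r6=200+4=204
r0=1+1=2
CMP r0, #6  (cmp 2,6)
BLT start: taken
r1=7-9=-2
r1=M[204]=18
r1=18-1=17
r1=M[204]=18
r1=18-8=10
r6=204+4=208
r0=2+1=3
CMP r0, #6  (cmp 3,6)
BLT start: taken
r1=10-9=1
r1=M[208]=6
r1=6-1=5
r1=M[208]=6
r1=6-8=-2
r6=208+4=212
r0=3+1=4
CMP r0, #6  (cmp 4,6)
BLT start: taken
r1=(-2)-9=-11
r1=M[212]=19
r1=19-1=18
r1=M[212]=19
r1=19-8=11
r6=212+4=216
r0=4+1=5
CMP r0, #6  (cmp 5,6)
BLT start: taken
r1=11-9=2
r1=M[216]=27
r1=27-1=26
r1=M[216]=27
r1=27-8=19
r6=216+4=220
r0=5+1=6
CMP r0, #6  (cmp 6,6)
BLT start: not taken
STR r1, [204] → M[204]=19
halt.
Total executed instructions: 50.

50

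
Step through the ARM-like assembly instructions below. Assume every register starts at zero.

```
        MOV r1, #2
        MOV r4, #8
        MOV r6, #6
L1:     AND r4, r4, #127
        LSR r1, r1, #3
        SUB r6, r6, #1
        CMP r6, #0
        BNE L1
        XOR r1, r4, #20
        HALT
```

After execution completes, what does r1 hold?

r1=2
r4=8
r6=6
r4=8&127=8
r1=2>>3=0
r6=6-1=5
CMP r6, #0  (cmp 5,0)
BNE L1: taken
r4=8&127=8
r1=0>>3=0
r6=5-1=4
CMP r6, #0  (cmp 4,0)
BNE L1: taken
r4=8&127=8
r1=0>>3=0
r6=4-1=3
CMP r6, #0  (cmp 3,0)
BNE L1: taken
r4=8&127=8
r1=0>>3=0
r6=3-1=2
CMP r6, #0  (cmp 2,0)
BNE L1: taken
r4=8&127=8
r1=0>>3=0
r6=2-1=1
CMP r6, #0  (cmp 1,0)
BNE L1: taken
r4=8&127=8
r1=0>>3=0
r6=1-1=0
CMP r6, #0  (cmp 0,0)
BNE L1: not taken
r1=8^20=28
halt.

28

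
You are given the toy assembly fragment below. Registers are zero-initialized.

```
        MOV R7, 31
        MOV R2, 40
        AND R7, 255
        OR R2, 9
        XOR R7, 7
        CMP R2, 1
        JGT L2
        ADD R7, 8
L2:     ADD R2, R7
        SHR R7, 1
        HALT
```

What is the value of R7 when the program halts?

R7=31
R2=40
R7=31&255=31
R2=40|9=41
R7=31^7=24
CMP R2, 1  (cmp 41,1)
JGT L2: taken
R2=41+24=65
R7=24>>1=12
halt.

12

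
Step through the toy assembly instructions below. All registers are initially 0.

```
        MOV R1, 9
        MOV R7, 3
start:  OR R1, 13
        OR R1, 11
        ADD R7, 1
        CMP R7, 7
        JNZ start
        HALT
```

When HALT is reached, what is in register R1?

MOV R1, 9 → R1=9
MOV R7, 3 → R7=3
OR R1, 13 → R1=9|13=13
OR R1, 11 → R1=13|11=15
ADD R7, 1 → R7=3+1=4
CMP R7, 7  (cmp 4,7)
JNZ start: taken
OR R1, 13 → R1=15|13=15
OR R1, 11 → R1=15|11=15
ADD R7, 1 → R7=4+1=5
CMP R7, 7  (cmp 5,7)
JNZ start: taken
OR R1, 13 → R1=15|13=15
OR R1, 11 → R1=15|11=15
ADD R7, 1 → R7=5+1=6
CMP R7, 7  (cmp 6,7)
JNZ start: taken
OR R1, 13 → R1=15|13=15
OR R1, 11 → R1=15|11=15
ADD R7, 1 → R7=6+1=7
CMP R7, 7  (cmp 7,7)
JNZ start: not taken
halt.

15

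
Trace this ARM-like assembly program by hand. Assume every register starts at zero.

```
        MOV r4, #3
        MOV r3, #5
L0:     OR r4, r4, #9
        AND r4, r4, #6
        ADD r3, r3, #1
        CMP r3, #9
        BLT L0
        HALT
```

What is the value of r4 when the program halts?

MOV r4, #3 → r4=3
MOV r3, #5 → r3=5
OR r4, r4, #9 → r4=3|9=11
AND r4, r4, #6 → r4=11&6=2
ADD r3, r3, #1 → r3=5+1=6
CMP r3, #9  (cmp 6,9)
BLT L0: taken
OR r4, r4, #9 → r4=2|9=11
AND r4, r4, #6 → r4=11&6=2
ADD r3, r3, #1 → r3=6+1=7
CMP r3, #9  (cmp 7,9)
BLT L0: taken
OR r4, r4, #9 → r4=2|9=11
AND r4, r4, #6 → r4=11&6=2
ADD r3, r3, #1 → r3=7+1=8
CMP r3, #9  (cmp 8,9)
BLT L0: taken
OR r4, r4, #9 → r4=2|9=11
AND r4, r4, #6 → r4=11&6=2
ADD r3, r3, #1 → r3=8+1=9
CMP r3, #9  (cmp 9,9)
BLT L0: not taken
halt.

2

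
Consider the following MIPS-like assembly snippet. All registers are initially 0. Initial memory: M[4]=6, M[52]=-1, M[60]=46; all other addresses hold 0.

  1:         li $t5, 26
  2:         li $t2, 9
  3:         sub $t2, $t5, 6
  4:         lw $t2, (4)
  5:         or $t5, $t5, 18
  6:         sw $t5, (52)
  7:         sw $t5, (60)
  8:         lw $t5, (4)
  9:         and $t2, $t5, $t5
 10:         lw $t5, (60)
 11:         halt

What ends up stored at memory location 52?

li $t5, 26 → $t5=26
li $t2, 9 → $t2=9
sub $t2, $t5, 6 → $t2=26-6=20
lw $t2, (4) → $t2=M[4]=6
or $t5, $t5, 18 → $t5=26|18=26
sw $t5, (52) → M[52]=26
sw $t5, (60) → M[60]=26
lw $t5, (4) → $t5=M[4]=6
and $t2, $t5, $t5 → $t2=6&6=6
lw $t5, (60) → $t5=M[60]=26
halt.

26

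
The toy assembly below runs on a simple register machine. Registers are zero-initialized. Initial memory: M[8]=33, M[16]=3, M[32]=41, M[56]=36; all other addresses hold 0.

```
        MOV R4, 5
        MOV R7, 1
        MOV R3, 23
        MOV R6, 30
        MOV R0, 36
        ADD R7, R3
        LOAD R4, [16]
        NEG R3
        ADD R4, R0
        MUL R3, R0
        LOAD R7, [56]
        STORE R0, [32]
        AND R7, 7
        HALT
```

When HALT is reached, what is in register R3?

MOV R4, 5 → R4=5
MOV R7, 1 → R7=1
MOV R3, 23 → R3=23
MOV R6, 30 → R6=30
MOV R0, 36 → R0=36
ADD R7, R3 → R7=1+23=24
LOAD R4, [16] → R4=M[16]=3
NEG R3 → R3=-(23)=-23
ADD R4, R0 → R4=3+36=39
MUL R3, R0 → R3=(-23)*36=-828
LOAD R7, [56] → R7=M[56]=36
STORE R0, [32] → M[32]=36
AND R7, 7 → R7=36&7=4
halt.

-828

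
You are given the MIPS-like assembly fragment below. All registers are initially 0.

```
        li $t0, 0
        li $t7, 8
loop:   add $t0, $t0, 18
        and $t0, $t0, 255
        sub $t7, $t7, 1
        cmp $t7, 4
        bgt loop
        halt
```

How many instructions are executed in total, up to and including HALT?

after li $t0, 0: $t0=0
after li $t7, 8: $t7=8
after add $t0, $t0, 18: $t0=0+18=18
after and $t0, $t0, 255: $t0=18&255=18
after sub $t7, $t7, 1: $t7=8-1=7
cmp $t7, 4  (cmp 7,4)
bgt loop: taken
after add $t0, $t0, 18: $t0=18+18=36
after and $t0, $t0, 255: $t0=36&255=36
after sub $t7, $t7, 1: $t7=7-1=6
cmp $t7, 4  (cmp 6,4)
bgt loop: taken
after add $t0, $t0, 18: $t0=36+18=54
after and $t0, $t0, 255: $t0=54&255=54
after sub $t7, $t7, 1: $t7=6-1=5
cmp $t7, 4  (cmp 5,4)
bgt loop: taken
after add $t0, $t0, 18: $t0=54+18=72
after and $t0, $t0, 255: $t0=72&255=72
after sub $t7, $t7, 1: $t7=5-1=4
cmp $t7, 4  (cmp 4,4)
bgt loop: not taken
halt.
Total executed instructions: 23.

23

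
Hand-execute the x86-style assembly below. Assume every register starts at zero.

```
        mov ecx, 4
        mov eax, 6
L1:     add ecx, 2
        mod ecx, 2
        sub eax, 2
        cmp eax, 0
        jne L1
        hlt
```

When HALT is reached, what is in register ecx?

after mov ecx, 4: ecx=4
after mov eax, 6: eax=6
after add ecx, 2: ecx=4+2=6
after mod ecx, 2: ecx=6%2=0
after sub eax, 2: eax=6-2=4
cmp eax, 0  (cmp 4,0)
jne L1: taken
after add ecx, 2: ecx=0+2=2
after mod ecx, 2: ecx=2%2=0
after sub eax, 2: eax=4-2=2
cmp eax, 0  (cmp 2,0)
jne L1: taken
after add ecx, 2: ecx=0+2=2
after mod ecx, 2: ecx=2%2=0
after sub eax, 2: eax=2-2=0
cmp eax, 0  (cmp 0,0)
jne L1: not taken
halt.

0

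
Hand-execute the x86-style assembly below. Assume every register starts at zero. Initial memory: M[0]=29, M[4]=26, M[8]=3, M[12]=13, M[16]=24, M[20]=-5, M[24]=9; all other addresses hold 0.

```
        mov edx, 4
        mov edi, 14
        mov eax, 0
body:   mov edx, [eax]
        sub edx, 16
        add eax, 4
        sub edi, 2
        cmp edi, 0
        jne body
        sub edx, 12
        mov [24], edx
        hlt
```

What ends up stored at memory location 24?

-19

mov edx, 4 → edx=4
mov edi, 14 → edi=14
mov eax, 0 → eax=0
mov edx, [eax] → edx=M[0]=29
sub edx, 16 → edx=29-16=13
add eax, 4 → eax=0+4=4
sub edi, 2 → edi=14-2=12
cmp edi, 0  (cmp 12,0)
jne body: taken
mov edx, [eax] → edx=M[4]=26
sub edx, 16 → edx=26-16=10
add eax, 4 → eax=4+4=8
sub edi, 2 → edi=12-2=10
cmp edi, 0  (cmp 10,0)
jne body: taken
mov edx, [eax] → edx=M[8]=3
sub edx, 16 → edx=3-16=-13
add eax, 4 → eax=8+4=12
sub edi, 2 → edi=10-2=8
cmp edi, 0  (cmp 8,0)
jne body: taken
mov edx, [eax] → edx=M[12]=13
sub edx, 16 → edx=13-16=-3
add eax, 4 → eax=12+4=16
sub edi, 2 → edi=8-2=6
cmp edi, 0  (cmp 6,0)
jne body: taken
mov edx, [eax] → edx=M[16]=24
sub edx, 16 → edx=24-16=8
add eax, 4 → eax=16+4=20
sub edi, 2 → edi=6-2=4
cmp edi, 0  (cmp 4,0)
jne body: taken
mov edx, [eax] → edx=M[20]=-5
sub edx, 16 → edx=(-5)-16=-21
add eax, 4 → eax=20+4=24
sub edi, 2 → edi=4-2=2
cmp edi, 0  (cmp 2,0)
jne body: taken
mov edx, [eax] → edx=M[24]=9
sub edx, 16 → edx=9-16=-7
add eax, 4 → eax=24+4=28
sub edi, 2 → edi=2-2=0
cmp edi, 0  (cmp 0,0)
jne body: not taken
sub edx, 12 → edx=(-7)-12=-19
mov [24], edx → M[24]=-19
halt.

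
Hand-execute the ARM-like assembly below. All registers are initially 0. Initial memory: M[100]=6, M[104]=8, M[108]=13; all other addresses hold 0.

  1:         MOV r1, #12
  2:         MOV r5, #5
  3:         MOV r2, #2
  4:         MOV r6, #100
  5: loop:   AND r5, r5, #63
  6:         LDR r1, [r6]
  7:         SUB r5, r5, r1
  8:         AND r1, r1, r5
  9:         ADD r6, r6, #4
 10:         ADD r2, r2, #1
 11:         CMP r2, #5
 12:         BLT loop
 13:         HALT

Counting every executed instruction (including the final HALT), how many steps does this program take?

MOV r1, #12 → r1=12
MOV r5, #5 → r5=5
MOV r2, #2 → r2=2
MOV r6, #100 → r6=100
AND r5, r5, #63 → r5=5&63=5
LDR r1, [r6] → r1=M[100]=6
SUB r5, r5, r1 → r5=5-6=-1
AND r1, r1, r5 → r1=6&(-1)=6
ADD r6, r6, #4 → r6=100+4=104
ADD r2, r2, #1 → r2=2+1=3
CMP r2, #5  (cmp 3,5)
BLT loop: taken
AND r5, r5, #63 → r5=(-1)&63=63
LDR r1, [r6] → r1=M[104]=8
SUB r5, r5, r1 → r5=63-8=55
AND r1, r1, r5 → r1=8&55=0
ADD r6, r6, #4 → r6=104+4=108
ADD r2, r2, #1 → r2=3+1=4
CMP r2, #5  (cmp 4,5)
BLT loop: taken
AND r5, r5, #63 → r5=55&63=55
LDR r1, [r6] → r1=M[108]=13
SUB r5, r5, r1 → r5=55-13=42
AND r1, r1, r5 → r1=13&42=8
ADD r6, r6, #4 → r6=108+4=112
ADD r2, r2, #1 → r2=4+1=5
CMP r2, #5  (cmp 5,5)
BLT loop: not taken
halt.
Total executed instructions: 29.

29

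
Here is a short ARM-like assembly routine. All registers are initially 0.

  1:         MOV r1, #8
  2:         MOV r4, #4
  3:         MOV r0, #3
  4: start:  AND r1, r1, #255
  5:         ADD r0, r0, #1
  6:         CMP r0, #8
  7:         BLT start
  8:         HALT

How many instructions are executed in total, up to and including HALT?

24

after MOV r1, #8: r1=8
after MOV r4, #4: r4=4
after MOV r0, #3: r0=3
after AND r1, r1, #255: r1=8&255=8
after ADD r0, r0, #1: r0=3+1=4
CMP r0, #8  (cmp 4,8)
BLT start: taken
after AND r1, r1, #255: r1=8&255=8
after ADD r0, r0, #1: r0=4+1=5
CMP r0, #8  (cmp 5,8)
BLT start: taken
after AND r1, r1, #255: r1=8&255=8
after ADD r0, r0, #1: r0=5+1=6
CMP r0, #8  (cmp 6,8)
BLT start: taken
after AND r1, r1, #255: r1=8&255=8
after ADD r0, r0, #1: r0=6+1=7
CMP r0, #8  (cmp 7,8)
BLT start: taken
after AND r1, r1, #255: r1=8&255=8
after ADD r0, r0, #1: r0=7+1=8
CMP r0, #8  (cmp 8,8)
BLT start: not taken
halt.
Total executed instructions: 24.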